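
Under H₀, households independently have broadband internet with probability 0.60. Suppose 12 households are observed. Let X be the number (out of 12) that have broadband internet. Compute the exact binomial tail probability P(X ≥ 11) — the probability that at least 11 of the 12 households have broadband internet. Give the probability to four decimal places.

X is binomial with n = 12 and p = 0.60.
P(X ≥ 11) = C(12,11)·0.60^11·0.40^1 + C(12,12)·0.60^12·0.40^0.
= 0.017414 + 0.002177 = 0.0196.

P = 0.0196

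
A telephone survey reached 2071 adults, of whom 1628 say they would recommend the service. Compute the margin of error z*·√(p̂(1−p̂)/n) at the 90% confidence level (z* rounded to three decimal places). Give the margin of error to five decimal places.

ME = 0.01482

The sample proportion is 1628/2071 = 0.78609.
Standard error of p̂: √(0.168150/2071) = √0.000081193 = 0.009011.
z* = 1.645 at the 90% level.
So ME = 0.01482.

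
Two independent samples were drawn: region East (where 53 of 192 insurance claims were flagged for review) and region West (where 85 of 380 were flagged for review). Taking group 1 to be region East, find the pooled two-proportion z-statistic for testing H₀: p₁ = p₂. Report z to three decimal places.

p̂₁ = 53/192 = 0.27604, p̂₂ = 85/380 = 0.22368.
Pooled p̂ = (53+85)/(192+380) = 138/572 = 0.24126.
SE = √[p̂(1−p̂)(1/n₁+1/n₂)] = √[0.24126·0.75874·(1/192+1/380)] ≈ 0.037883.
z = (p̂₁ − p̂₂)/SE = (0.27604 − 0.22368)/0.037883 = 0.05236/0.037883 = 1.382.

z = 1.382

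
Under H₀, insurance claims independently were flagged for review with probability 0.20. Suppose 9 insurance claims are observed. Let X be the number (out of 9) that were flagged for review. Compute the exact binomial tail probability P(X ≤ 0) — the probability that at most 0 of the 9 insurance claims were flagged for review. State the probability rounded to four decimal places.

P = 0.1342

X ~ Binomial(n=9, p=0.20).
P(X ≤ 0) = C(9,0)·0.20^0·0.80^9.
= 0.134218 = 0.1342.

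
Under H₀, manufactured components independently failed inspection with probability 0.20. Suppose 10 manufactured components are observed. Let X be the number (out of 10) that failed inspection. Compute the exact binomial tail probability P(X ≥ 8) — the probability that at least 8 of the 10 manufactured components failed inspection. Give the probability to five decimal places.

X is binomial with n = 10 and p = 0.20.
P(X ≥ 8) = C(10,8)·0.20^8·0.80^2 + C(10,9)·0.20^9·0.80^1 + C(10,10)·0.20^10·0.80^0.
= 0.000074 + 0.000004 + 0.000000 = 0.00008.

P = 0.00008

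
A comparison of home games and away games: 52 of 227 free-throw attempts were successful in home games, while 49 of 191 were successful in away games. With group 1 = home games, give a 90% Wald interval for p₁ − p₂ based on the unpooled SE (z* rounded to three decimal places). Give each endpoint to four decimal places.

p̂₁ = 52/227 = 0.22907, p̂₂ = 49/191 = 0.25654; p̂₁ − p̂₂ = -0.02747.
Unpooled SE = √(p̂₁(1−p̂₁)/n₁ + p̂₂(1−p̂₂)/n₂) = √(0.000777972 + 0.000998583) = 0.042149.
z* = 1.645 at the 90% level. Margin = 1.645·0.042149 = 0.06934.
Interval: -0.02747 ± 0.06934 → (-0.0968, 0.0419).

(-0.0968, 0.0419)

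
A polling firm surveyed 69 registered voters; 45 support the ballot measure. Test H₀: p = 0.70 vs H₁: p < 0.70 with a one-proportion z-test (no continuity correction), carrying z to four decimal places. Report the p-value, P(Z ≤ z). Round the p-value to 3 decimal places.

p-value = 0.193

The sample proportion is 45/69 = 0.65217.
Under H₀, SE = √(p₀(1−p₀)/n) = √(0.70·0.30/69) = √0.003043478 = 0.055168.
z = (p̂ − p₀)/SE = (45/69 − 0.70)/0.055168 ≈ -0.8669.
From the standard normal, P(Z ≤ z) = 0.193.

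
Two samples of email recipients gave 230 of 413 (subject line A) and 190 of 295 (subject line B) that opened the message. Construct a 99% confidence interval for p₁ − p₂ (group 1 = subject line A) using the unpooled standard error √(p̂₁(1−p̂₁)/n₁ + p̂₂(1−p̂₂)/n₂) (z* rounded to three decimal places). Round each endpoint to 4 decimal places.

(-0.1827, 0.0083)

p̂₁ = 230/413 = 0.55690, p̂₂ = 190/295 = 0.64407; p̂₁ − p̂₂ = -0.08717.
Unpooled SE = √(p̂₁(1−p̂₁)/n₁ + p̂₂(1−p̂₂)/n₂) = √(0.000597487 + 0.000777100) = 0.037075.
z* = 2.576 at the 99% level. Margin of error = 0.09551.
Interval: -0.08717 ± 0.09551 → (-0.1827, 0.0083).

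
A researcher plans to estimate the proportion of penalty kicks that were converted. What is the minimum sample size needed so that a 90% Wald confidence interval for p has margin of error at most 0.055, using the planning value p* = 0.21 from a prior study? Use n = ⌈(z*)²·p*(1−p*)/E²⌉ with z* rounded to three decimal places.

z* = 1.645 at the 90% level.
p*(1−p*) = 0.1659.
Required n before rounding: 2.706025 × 0.1659 / 0.055² = 148.406.
Rounding up, n = 149.

n = 149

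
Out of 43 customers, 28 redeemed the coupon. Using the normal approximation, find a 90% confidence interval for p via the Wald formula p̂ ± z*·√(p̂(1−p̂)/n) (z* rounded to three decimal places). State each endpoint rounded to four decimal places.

(0.5316, 0.7707)

With x = 28 successes in n = 43, p̂ = 0.65116.
Standard error of p̂: √(0.227150/43) = √0.005282554 = 0.072681.
The 90% critical value is z* = 1.645.
Margin of error: 1.645 × 0.072681 = 0.11956.
Interval: 0.65116 ± 0.11956 → (0.5316, 0.7707).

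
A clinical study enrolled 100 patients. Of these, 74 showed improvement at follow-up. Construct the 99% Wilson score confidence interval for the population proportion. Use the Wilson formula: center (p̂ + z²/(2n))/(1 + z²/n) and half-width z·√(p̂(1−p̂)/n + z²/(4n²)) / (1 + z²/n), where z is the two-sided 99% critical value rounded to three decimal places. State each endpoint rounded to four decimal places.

(0.6146, 0.8355)

Here p̂ = 74/100 = 0.74000 and z = 2.576 (z² = 6.635776).
1 + z²/n = 1.066358.
Adjusted center: (0.74000 + z²/(2n))/1.066358 = 0.72507.
Radicand: p̂(1−p̂)/n + z²/(4n²) = 0.001924000 + 0.000165894 = 0.002089894.
Half-width = z·√(radicand)/denom = 2.576·0.045715/1.066358 = 0.11043.
CI: 0.72507 ± 0.11043 = (0.6146, 0.8355).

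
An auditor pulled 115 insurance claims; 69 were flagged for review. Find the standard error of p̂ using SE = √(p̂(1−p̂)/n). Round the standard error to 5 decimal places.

SE = 0.04568

Sample proportion p̂ = 69/115 = 0.60000.
p̂(1−p̂) = 0.60000·0.40000 = 0.240000.
SE = √(0.240000/115) = 0.04568.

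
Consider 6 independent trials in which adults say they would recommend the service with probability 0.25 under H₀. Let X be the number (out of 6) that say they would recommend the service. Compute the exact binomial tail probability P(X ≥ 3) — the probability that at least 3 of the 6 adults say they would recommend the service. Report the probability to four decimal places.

P = 0.1694

X is binomial with n = 6 and p = 0.25.
P(X ≥ 3) = C(6,3)·0.25^3·0.75^3 + C(6,4)·0.25^4·0.75^2 + C(6,5)·0.25^5·0.75^1 + C(6,6)·0.25^6·0.75^0.
= 0.131836 + 0.032959 + 0.004395 + 0.000244 = 0.1694.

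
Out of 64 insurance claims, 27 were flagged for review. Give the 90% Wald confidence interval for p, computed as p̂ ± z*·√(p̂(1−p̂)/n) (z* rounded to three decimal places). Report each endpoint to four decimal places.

Sample proportion p̂ = 27/64 = 0.42188.
SE(p̂) = √(0.42188·0.57812/64) = 0.061732.
For 90% confidence, z* = 1.645.
Margin of error: 1.645 × 0.061732 = 0.10155.
So the interval runs from 0.3203 to 0.5234.

(0.3203, 0.5234)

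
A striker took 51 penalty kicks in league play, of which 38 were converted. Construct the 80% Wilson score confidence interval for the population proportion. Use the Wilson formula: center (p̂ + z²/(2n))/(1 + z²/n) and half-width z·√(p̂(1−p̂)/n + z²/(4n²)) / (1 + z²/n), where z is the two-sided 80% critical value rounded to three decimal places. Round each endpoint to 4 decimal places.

Here p̂ = 38/51 = 0.74510 and z = 1.282 (z² = 1.643524).
Denominator 1 + z²/n = 1 + 1.643524/51 = 1.032226.
Center = (0.74510 + 0.016113)/1.032226 = 0.73745.
Radicand: p̂(1−p̂)/n + z²/(4n²) = 0.003724058 + 0.000157970 = 0.003882028.
Half-width = z·√(radicand)/denom = 1.282·0.062306/1.032226 = 0.07738.
Interval: 0.73745 ± 0.07738 → (0.6601, 0.8148).

(0.6601, 0.8148)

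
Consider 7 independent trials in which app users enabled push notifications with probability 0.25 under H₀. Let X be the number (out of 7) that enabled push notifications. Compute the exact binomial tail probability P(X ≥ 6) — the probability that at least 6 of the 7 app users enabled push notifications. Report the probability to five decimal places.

X ~ Binomial(n=7, p=0.25).
P(X ≥ 6) = C(7,6)·0.25^6·0.75^1 + C(7,7)·0.25^7·0.75^0.
= 0.001282 + 0.000061 = 0.00134.

P = 0.00134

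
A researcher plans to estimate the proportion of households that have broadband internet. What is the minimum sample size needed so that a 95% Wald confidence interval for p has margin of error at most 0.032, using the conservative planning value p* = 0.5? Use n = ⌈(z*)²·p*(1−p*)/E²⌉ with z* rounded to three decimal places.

n = 938

z* = 1.960 at the 95% level.
p*(1−p*) = 0.2500.
Required n before rounding: 3.841600 × 0.2500 / 0.032² = 937.891.
Rounding up, n = 938.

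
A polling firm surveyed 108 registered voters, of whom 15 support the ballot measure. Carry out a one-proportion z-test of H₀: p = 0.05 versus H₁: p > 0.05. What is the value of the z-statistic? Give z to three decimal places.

p̂ = 15/108 = 0.13889.
Under H₀, SE = √(p₀(1−p₀)/n) = √(0.05·0.95/108) = √0.000439815 = 0.020972.
z = (p̂ − p₀)/SE = (0.13889 − 0.05)/0.020972 = 4.239.

z = 4.239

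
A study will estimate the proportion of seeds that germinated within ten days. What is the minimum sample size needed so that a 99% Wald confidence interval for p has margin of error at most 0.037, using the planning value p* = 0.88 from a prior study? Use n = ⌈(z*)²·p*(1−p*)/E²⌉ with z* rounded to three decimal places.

n = 512

The 99% critical value is z* = 2.576.
p*(1−p*) = 0.88·0.12 = 0.1056.
(z*)²·p*(1−p*)/E² = 6.635776·0.1056/0.001369 = 511.861.
⌈511.861⌉ = 512.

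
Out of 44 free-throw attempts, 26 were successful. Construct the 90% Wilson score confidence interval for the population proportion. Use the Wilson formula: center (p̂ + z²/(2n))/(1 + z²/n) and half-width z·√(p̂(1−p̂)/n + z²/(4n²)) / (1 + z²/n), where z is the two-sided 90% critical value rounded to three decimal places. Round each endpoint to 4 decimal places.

(0.4672, 0.7041)

p̂ = 26/44 = 0.59091; z = 1.645, so z² = 2.706025.
1 + z²/n = 1.061501.
Adjusted center: (0.59091 + z²/(2n))/1.061501 = 0.58564.
Radicand: p̂(1−p̂)/n + z²/(4n²) = 0.005493989 + 0.000349435 = 0.005843424.
Half-width = 1.645·√0.005843424/1.061501 = 0.11846.
CI: 0.58564 ± 0.11846 = (0.4672, 0.7041).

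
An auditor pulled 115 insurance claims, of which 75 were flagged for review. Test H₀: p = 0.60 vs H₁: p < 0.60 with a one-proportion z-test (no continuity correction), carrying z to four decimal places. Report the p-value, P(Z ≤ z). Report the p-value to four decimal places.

p-value = 0.8733

The sample proportion is 75/115 = 0.65217.
SE₀ = √(0.60·0.40/115) = 0.045683.
z = (p̂ − p₀)/SE = (75/115 − 0.60)/0.045683 ≈ 1.1421.
From the standard normal, P(Z ≤ z) = 0.8733.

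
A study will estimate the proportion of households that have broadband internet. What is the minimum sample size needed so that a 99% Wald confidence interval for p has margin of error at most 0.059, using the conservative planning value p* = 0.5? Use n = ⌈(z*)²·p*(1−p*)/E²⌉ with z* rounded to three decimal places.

n = 477

For 99% confidence, z* = 2.576.
p*(1−p*) = 0.50·0.50 = 0.2500.
Required n before rounding: 6.635776 × 0.2500 / 0.059² = 476.571.
⌈476.571⌉ = 477.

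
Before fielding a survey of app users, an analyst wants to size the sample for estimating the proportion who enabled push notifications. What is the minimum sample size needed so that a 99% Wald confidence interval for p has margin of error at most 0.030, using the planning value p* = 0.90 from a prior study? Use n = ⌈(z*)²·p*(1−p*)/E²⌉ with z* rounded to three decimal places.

n = 664

The 99% critical value is z* = 2.576.
p*(1−p*) = 0.0900.
Required n before rounding: 6.635776 × 0.0900 / 0.030² = 663.578.
⌈663.578⌉ = 664.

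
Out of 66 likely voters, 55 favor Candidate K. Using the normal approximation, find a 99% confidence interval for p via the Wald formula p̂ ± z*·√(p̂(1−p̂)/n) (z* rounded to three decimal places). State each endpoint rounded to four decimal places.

p̂ = 55/66 = 0.83333.
SE = √(p̂(1−p̂)/n) = √(0.138889/66) = 0.045873.
z* = 2.576 at the 99% level.
Margin = 2.576·0.045873 = 0.11817.
So the interval runs from 0.7152 to 0.9515.

(0.7152, 0.9515)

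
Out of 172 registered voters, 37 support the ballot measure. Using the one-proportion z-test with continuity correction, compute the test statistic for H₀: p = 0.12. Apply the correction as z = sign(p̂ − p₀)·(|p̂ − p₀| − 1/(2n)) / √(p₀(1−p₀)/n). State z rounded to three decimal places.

z = 3.721

p̂ = 37/172 = 0.21512. p̂ − p₀ = 0.095116.
Continuity correction 1/(2n) = 1/344 = 0.002907.
Corrected numerator: |0.095116| − 0.002907 = 0.092209.
Null standard error: √(0.12·0.88/172) = √0.000613953 = 0.024778.
z = +0.092209/0.024778 = 3.721.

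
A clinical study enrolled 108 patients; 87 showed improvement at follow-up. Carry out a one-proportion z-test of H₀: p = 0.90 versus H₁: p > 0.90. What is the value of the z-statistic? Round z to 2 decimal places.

z = -3.27

With x = 87 successes in n = 108, p̂ = 0.80556.
Null standard error: √(0.90·0.10/108) = √0.000833333 = 0.028868.
Test statistic: z = -0.09444/0.028868 = -3.27.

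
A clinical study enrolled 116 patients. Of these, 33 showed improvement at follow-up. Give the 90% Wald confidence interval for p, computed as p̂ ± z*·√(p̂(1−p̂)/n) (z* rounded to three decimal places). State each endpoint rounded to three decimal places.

(0.216, 0.353)

Sample proportion p̂ = 33/116 = 0.28448.
SE(p̂) = √(0.28448·0.71552/116) = 0.041890.
z* = 1.645 at the 90% level.
Margin of error: 1.645 × 0.041890 = 0.06891.
Interval: 0.28448 ± 0.06891 → (0.216, 0.353).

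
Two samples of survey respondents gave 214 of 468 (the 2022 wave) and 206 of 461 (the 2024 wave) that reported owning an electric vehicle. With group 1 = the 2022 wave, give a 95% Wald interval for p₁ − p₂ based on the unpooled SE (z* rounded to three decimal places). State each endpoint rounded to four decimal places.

p̂₁ = 214/468 = 0.45726, p̂₂ = 206/461 = 0.44685; p̂₁ − p̂₂ = 0.01041.
Unpooled SE = √(p̂₁(1−p̂₁)/n₁ + p̂₂(1−p̂₂)/n₂) = √(0.000530286 + 0.000536173) = 0.032657.
The 95% critical value is z* = 1.960. Margin of error = 0.06401.
CI: 0.01041 ± 0.06401 = (-0.0536, 0.0744).

(-0.0536, 0.0744)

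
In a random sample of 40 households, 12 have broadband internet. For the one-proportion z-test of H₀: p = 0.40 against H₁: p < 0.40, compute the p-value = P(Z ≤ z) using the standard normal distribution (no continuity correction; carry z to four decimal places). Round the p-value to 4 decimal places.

p-value = 0.0984

Sample proportion p̂ = 12/40 = 0.30000.
Under H₀, SE = √(p₀(1−p₀)/n) = √(0.40·0.60/40) = √0.006000000 = 0.077460.
Test statistic (full precision, shown to 4 dp): z = (12/40 − 0.40)/SE₀ ≈ -1.2910.
From the standard normal, P(Z ≤ z) = 0.0984.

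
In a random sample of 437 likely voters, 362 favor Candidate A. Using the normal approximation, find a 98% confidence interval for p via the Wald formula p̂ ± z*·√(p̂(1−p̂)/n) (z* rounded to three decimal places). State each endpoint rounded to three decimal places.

p̂ = 362/437 = 0.82838.
SE(p̂) = √(0.82838·0.17162/437) = 0.018037.
The 98% critical value is z* = 2.326.
Margin = 2.326·0.018037 = 0.04195.
Interval: 0.82838 ± 0.04195 → (0.786, 0.870).

(0.786, 0.870)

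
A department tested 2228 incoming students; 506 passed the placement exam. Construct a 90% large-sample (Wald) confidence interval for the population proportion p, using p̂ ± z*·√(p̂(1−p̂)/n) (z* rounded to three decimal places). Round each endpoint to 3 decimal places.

(0.213, 0.242)

With x = 506 successes in n = 2228, p̂ = 0.22711.
SE = √(p̂(1−p̂)/n) = √(0.175531/2228) = 0.008876.
The 90% critical value is z* = 1.645.
Margin = 1.645·0.008876 = 0.01460.
CI: 0.22711 ± 0.01460 = (0.213, 0.242).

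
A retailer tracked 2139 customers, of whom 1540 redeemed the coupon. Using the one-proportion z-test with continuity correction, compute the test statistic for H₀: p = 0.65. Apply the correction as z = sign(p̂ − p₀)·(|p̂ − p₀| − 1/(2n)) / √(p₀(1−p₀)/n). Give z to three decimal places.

The sample proportion is 1540/2139 = 0.71996. p̂ − p₀ = 0.069963.
1/(2n) = 0.000234.
Corrected numerator: |0.069963| − 0.000234 = 0.069729.
Under H₀, SE = √(p₀(1−p₀)/n) = √(0.65·0.35/2139) = √0.000106358 = 0.010313.
z = +0.069729/0.010313 = 6.761.

z = 6.761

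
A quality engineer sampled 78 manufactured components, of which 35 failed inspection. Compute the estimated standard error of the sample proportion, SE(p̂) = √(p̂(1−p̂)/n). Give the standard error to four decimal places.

The sample proportion is 35/78 = 0.44872.
p̂(1−p̂) = 0.44872·0.55128 = 0.247370.
SE = √(0.247370/78) = 0.0563.

SE = 0.0563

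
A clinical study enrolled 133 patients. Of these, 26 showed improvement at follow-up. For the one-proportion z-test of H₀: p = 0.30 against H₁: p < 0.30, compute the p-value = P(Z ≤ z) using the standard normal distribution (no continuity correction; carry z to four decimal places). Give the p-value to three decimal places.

p-value = 0.004

p̂ = 26/133 = 0.19549.
Under H₀, SE = √(p₀(1−p₀)/n) = √(0.30·0.70/133) = √0.001578947 = 0.039736.
z = (p̂ − p₀)/SE = (26/133 − 0.30)/0.039736 ≈ -2.6301.
p-value = P(Z ≤ z) with z = -2.6301 → 0.004.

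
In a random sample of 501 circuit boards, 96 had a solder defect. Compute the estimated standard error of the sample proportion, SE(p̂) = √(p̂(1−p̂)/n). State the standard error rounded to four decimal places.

With x = 96 successes in n = 501, p̂ = 0.19162.
p̂(1−p̂) = 0.154902.
Dividing by n and taking the root: √0.000309186 = 0.0176.

SE = 0.0176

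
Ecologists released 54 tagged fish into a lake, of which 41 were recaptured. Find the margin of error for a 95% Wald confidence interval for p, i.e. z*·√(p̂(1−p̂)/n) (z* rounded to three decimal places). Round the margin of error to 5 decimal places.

ME = 0.11403

Sample proportion p̂ = 41/54 = 0.75926.
Standard error of p̂: √(0.182785/54) = √0.003384901 = 0.058180.
For 95% confidence, z* = 1.960.
Margin of error = z*·SE = 1.960 × 0.058180 = 0.11403.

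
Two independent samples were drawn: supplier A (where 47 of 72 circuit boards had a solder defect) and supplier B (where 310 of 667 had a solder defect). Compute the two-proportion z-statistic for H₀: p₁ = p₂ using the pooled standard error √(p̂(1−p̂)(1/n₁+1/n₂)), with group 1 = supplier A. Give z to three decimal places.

z = 3.033

p̂₁ = 47/72 = 0.65278, p̂₂ = 310/667 = 0.46477.
Pooling: p̂ = 357/739 = 0.48309.
Pooled SE = √[0.2497139·0.01538814] ≈ 0.061989.
z = 0.18801/0.061989 = 3.033.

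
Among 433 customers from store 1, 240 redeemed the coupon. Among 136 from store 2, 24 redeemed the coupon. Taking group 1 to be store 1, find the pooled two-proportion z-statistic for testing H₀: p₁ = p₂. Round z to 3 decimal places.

p̂₁ = 240/433 = 0.55427, p̂₂ = 24/136 = 0.17647.
Pooling: p̂ = 264/569 = 0.46397.
Pooled SE = √[0.2487020·0.00966241] ≈ 0.049021.
z = (p̂₁ − p̂₂)/SE = (0.55427 − 0.17647)/0.049021 = 0.37780/0.049021 = 7.707.

z = 7.707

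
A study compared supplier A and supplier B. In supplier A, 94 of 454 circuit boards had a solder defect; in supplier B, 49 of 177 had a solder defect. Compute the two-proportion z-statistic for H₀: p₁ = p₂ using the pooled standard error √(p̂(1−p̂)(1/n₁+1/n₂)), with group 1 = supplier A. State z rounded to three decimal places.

z = -1.881

Sample proportions: p̂₁ = 94/454 = 0.20705 and p̂₂ = 49/177 = 0.27684.
Pooled p̂ = (94+49)/(454+177) = 143/631 = 0.22662.
Pooled SE = √[0.1752658·0.00785236] ≈ 0.037098.
z = -0.06979/0.037098 = -1.881.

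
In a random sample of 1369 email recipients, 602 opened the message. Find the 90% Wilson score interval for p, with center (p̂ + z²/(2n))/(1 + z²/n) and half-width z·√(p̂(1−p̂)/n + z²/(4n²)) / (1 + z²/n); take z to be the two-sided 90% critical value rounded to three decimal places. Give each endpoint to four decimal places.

(0.4178, 0.4619)

Here p̂ = 602/1369 = 0.43974 and z = 1.645 (z² = 2.706025).
Denominator 1 + z²/n = 1 + 2.706025/1369 = 1.001977.
Adjusted center: (0.43974 + z²/(2n))/1.001977 = 0.43986.
Radicand: p̂(1−p̂)/n + z²/(4n²) = 0.000179962 + 0.000000361 = 0.000180323.
Half-width = z·√(radicand)/denom = 1.645·0.013428/1.001977 = 0.02205.
So the interval runs from 0.4178 to 0.4619.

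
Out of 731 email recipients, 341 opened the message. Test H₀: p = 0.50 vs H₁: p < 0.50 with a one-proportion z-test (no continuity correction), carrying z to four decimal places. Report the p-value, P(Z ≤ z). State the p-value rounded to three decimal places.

p-value = 0.035

Sample proportion p̂ = 341/731 = 0.46648.
SE₀ = √(0.50·0.50/731) = 0.018493.
Test statistic (full precision, shown to 4 dp): z = (341/731 − 0.50)/SE₀ ≈ -1.8123.
From the standard normal, P(Z ≤ z) = 0.035.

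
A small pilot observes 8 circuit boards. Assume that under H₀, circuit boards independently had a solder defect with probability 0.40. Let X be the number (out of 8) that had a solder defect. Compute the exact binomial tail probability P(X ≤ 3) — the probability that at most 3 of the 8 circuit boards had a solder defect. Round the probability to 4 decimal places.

X is binomial with n = 8 and p = 0.40.
P(X ≤ 3) = C(8,0)·0.40^0·0.60^8 + C(8,1)·0.40^1·0.60^7 + C(8,2)·0.40^2·0.60^6 + C(8,3)·0.40^3·0.60^5.
= 0.016796 + 0.089580 + 0.209019 + 0.278692 = 0.5941.

P = 0.5941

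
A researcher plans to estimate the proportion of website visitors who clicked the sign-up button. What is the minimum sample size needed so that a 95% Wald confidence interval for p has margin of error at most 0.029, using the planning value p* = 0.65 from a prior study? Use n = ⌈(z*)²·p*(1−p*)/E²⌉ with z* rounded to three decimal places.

n = 1040

z* = 1.960 at the 95% level.
p*(1−p*) = 0.2275.
Required n before rounding: 3.841600 × 0.2275 / 0.029² = 1039.196.
⌈1039.196⌉ = 1040.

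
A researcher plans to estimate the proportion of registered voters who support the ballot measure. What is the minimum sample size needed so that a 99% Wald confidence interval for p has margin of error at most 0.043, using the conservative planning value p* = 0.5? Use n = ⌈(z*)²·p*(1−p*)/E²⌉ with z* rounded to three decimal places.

z* = 2.576 at the 99% level.
p*(1−p*) = 0.50·0.50 = 0.2500.
Required n before rounding: 6.635776 × 0.2500 / 0.043² = 897.211.
Rounding up, n = 898.

n = 898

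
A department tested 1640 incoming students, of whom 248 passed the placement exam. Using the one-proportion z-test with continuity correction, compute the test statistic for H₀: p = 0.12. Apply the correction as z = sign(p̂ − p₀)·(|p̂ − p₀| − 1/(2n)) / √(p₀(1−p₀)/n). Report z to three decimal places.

With x = 248 successes in n = 1640, p̂ = 0.15122. p̂ − p₀ = 0.031220.
Continuity correction 1/(2n) = 1/3280 = 0.000305.
Corrected numerator: |0.031220| − 0.000305 = 0.030915.
SE₀ = √(0.12·0.88/1640) = 0.008024.
z = +0.030915/0.008024 = 3.853.

z = 3.853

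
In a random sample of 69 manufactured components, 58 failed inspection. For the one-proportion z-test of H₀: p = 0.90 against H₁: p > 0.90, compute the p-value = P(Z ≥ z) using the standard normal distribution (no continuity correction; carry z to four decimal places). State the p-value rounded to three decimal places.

The sample proportion is 58/69 = 0.84058.
SE₀ = √(0.90·0.10/69) = 0.036116.
Test statistic (full precision, shown to 4 dp): z = (58/69 − 0.90)/SE₀ ≈ -1.6453.
From the standard normal, P(Z ≥ z) = 0.950.

p-value = 0.950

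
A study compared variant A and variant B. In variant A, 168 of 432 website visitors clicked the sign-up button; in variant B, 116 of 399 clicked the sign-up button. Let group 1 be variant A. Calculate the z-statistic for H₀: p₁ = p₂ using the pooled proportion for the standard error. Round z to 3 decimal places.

z = 2.981

Sample proportions: p̂₁ = 168/432 = 0.38889 and p̂₂ = 116/399 = 0.29073.
Pooled p̂ = (168+116)/(432+399) = 284/831 = 0.34176.
Pooled SE = √[0.2249591·0.00482108] ≈ 0.032932.
z = (p̂₁ − p̂₂)/SE = (0.38889 − 0.29073)/0.032932 = 0.09816/0.032932 = 2.981.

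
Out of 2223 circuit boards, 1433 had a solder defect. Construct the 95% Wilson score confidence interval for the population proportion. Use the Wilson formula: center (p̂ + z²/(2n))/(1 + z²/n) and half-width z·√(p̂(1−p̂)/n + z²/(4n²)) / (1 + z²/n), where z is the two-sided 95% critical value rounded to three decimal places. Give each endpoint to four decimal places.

(0.6245, 0.6643)

Here p̂ = 1433/2223 = 0.64462 and z = 1.960 (z² = 3.841600).
Denominator 1 + z²/n = 1 + 3.841600/2223 = 1.001728.
Adjusted center: (0.64462 + z²/(2n))/1.001728 = 0.64437.
Radicand: p̂(1−p̂)/n + z²/(4n²) = 0.000103052 + 0.000000194 = 0.000103246.
Half-width = z·√(radicand)/denom = 1.960·0.010161/1.001728 = 0.01988.
So the interval runs from 0.6245 to 0.6643.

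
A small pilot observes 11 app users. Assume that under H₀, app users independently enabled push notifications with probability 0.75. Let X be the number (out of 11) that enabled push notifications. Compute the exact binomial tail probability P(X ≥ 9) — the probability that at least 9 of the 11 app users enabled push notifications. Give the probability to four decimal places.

X is binomial with n = 11 and p = 0.75.
P(X ≥ 9) = C(11,9)·0.75^9·0.25^2 + C(11,10)·0.75^10·0.25^1 + C(11,11)·0.75^11·0.25^0.
= 0.258104 + 0.154862 + 0.042235 = 0.4552.

P = 0.4552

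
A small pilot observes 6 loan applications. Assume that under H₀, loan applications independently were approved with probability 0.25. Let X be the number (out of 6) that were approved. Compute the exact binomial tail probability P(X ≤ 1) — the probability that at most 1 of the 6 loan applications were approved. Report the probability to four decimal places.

X ~ Binomial(n=6, p=0.25).
P(X ≤ 1) = C(6,0)·0.25^0·0.75^6 + C(6,1)·0.25^1·0.75^5.
= 0.177979 + 0.355957 = 0.5339.

P = 0.5339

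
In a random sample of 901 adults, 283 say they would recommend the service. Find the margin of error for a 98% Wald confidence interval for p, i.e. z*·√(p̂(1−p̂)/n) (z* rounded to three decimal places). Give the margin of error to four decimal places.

p̂ = 283/901 = 0.31410.
SE = √(p̂(1−p̂)/n) = √(0.215439/901) = 0.015463.
For 98% confidence, z* = 2.326.
So ME = 0.0360.

ME = 0.0360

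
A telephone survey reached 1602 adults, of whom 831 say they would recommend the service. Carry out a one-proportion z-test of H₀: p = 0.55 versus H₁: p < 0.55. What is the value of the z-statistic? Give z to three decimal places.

z = -2.516

The sample proportion is 831/1602 = 0.51873.
Null standard error: √(0.55·0.45/1602) = √0.000154494 = 0.012430.
z = (p̂ − p₀)/SE = (0.51873 − 0.55)/0.012430 = -2.516.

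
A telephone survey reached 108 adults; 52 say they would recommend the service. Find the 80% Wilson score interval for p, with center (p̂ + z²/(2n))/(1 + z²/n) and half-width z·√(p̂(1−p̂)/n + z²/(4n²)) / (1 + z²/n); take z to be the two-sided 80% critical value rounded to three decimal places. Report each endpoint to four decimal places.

p̂ = 52/108 = 0.48148; z = 1.282, so z² = 1.643524.
1 + z²/n = 1.015218.
Center = (0.48148 + 0.007609)/1.015218 = 0.48176.
Radicand: p̂(1−p̂)/n + z²/(4n²) = 0.002311639 + 0.000035226 = 0.002346865.
Half-width = z·√(radicand)/denom = 1.282·0.048444/1.015218 = 0.06117.
Interval: 0.48176 ± 0.06117 → (0.4206, 0.5429).

(0.4206, 0.5429)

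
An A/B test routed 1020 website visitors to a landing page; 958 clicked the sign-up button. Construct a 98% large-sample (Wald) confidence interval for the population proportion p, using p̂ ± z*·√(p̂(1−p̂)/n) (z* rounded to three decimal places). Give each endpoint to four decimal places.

(0.9218, 0.9566)

With x = 958 successes in n = 1020, p̂ = 0.93922.
SE(p̂) = √(0.93922·0.06078/1020) = 0.007481.
The 98% critical value is z* = 2.326.
Margin of error: 2.326 × 0.007481 = 0.01740.
CI: 0.93922 ± 0.01740 = (0.9218, 0.9566).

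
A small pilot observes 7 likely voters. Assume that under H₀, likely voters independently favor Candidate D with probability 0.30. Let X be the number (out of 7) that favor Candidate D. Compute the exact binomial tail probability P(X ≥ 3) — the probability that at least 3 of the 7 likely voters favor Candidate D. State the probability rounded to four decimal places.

X ~ Binomial(n=7, p=0.30).
P(X ≥ 3) = Σ_{j=3}^{7} C(7,j)·0.30^j·0.70^{7−j}.
= 0.226894 + 0.097240 + 0.025005 + 0.003572 + 0.000219 = 0.3529.

P = 0.3529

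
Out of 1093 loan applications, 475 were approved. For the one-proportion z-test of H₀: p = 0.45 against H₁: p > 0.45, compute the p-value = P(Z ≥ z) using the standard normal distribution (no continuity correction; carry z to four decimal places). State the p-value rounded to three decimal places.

Sample proportion p̂ = 475/1093 = 0.43458.
Under H₀, SE = √(p₀(1−p₀)/n) = √(0.45·0.55/1093) = √0.000226441 = 0.015048.
Test statistic (full precision, shown to 4 dp): z = (475/1093 − 0.45)/SE₀ ≈ -1.0245.
p-value = P(Z ≥ z) with z = -1.0245 → 0.847.

p-value = 0.847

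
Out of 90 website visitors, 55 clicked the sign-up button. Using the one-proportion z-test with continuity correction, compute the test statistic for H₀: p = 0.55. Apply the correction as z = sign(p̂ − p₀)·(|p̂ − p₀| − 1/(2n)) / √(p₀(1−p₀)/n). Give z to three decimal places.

z = 1.059

p̂ = 55/90 = 0.61111. p̂ − p₀ = 0.061111.
1/(2n) = 0.005556.
Corrected numerator: |0.061111| − 0.005556 = 0.055555.
SE₀ = √(0.55·0.45/90) = 0.052440.
z = (+)0.055555/0.052440 = 1.059.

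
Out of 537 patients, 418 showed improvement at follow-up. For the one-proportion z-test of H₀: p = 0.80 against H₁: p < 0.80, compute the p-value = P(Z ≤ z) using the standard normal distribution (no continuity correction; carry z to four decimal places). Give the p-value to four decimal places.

Sample proportion p̂ = 418/537 = 0.77840.
Under H₀, SE = √(p₀(1−p₀)/n) = √(0.80·0.20/537) = √0.000297952 = 0.017261.
z = (p̂ − p₀)/SE = (418/537 − 0.80)/0.017261 ≈ -1.2514.
p-value = P(Z ≤ z) with z = -1.2514 → 0.1054.

p-value = 0.1054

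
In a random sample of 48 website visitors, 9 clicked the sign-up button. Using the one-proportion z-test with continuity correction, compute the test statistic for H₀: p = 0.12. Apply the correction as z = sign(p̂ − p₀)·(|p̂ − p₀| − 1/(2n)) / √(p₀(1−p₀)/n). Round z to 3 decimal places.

Sample proportion p̂ = 9/48 = 0.18750. p̂ − p₀ = 0.067500.
Continuity correction 1/(2n) = 1/96 = 0.010417.
Corrected numerator: |0.067500| − 0.010417 = 0.057083.
SE₀ = √(0.12·0.88/48) = 0.046904.
z = +0.057083/0.046904 = 1.217.

z = 1.217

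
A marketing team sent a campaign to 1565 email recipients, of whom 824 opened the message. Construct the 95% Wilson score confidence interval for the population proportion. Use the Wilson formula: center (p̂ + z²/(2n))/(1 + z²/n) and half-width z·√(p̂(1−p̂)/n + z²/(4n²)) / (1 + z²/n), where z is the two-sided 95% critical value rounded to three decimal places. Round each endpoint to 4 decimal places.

Here p̂ = 824/1565 = 0.52652 and z = 1.960 (z² = 3.841600).
Denominator 1 + z²/n = 1 + 3.841600/1565 = 1.002455.
Adjusted center: (0.52652 + z²/(2n))/1.002455 = 0.52645.
Radicand: p̂(1−p̂)/n + z²/(4n²) = 0.000159295 + 0.000000392 = 0.000159687.
Half-width = 1.960·√0.000159687/1.002455 = 0.02471.
So the interval runs from 0.5017 to 0.5512.

(0.5017, 0.5512)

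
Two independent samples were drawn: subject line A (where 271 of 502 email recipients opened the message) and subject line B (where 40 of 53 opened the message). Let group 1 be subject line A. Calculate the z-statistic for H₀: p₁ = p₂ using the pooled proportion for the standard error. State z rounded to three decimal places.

z = -2.997

p̂₁ = 271/502 = 0.53984, p̂₂ = 40/53 = 0.75472.
Pooling: p̂ = 311/555 = 0.56036.
Pooled SE = √[0.2463566·0.02085996] ≈ 0.071687.
z = (p̂₁ − p̂₂)/SE = (0.53984 − 0.75472)/0.071687 = -0.21488/0.071687 = -2.997.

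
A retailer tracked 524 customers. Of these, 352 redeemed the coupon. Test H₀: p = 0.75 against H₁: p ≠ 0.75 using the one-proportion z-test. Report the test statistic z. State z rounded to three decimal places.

z = -4.136

With x = 352 successes in n = 524, p̂ = 0.67176.
Null standard error: √(0.75·0.25/524) = √0.000357824 = 0.018916.
z = (p̂ − p₀)/SE = (0.67176 − 0.75)/0.018916 = -4.136.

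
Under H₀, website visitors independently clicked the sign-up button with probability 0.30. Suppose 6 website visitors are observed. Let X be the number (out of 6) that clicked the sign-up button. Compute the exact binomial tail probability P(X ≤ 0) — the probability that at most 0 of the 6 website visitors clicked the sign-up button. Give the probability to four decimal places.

X is binomial with n = 6 and p = 0.30.
P(X ≤ 0) = C(6,0)·0.30^0·0.70^6.
= 0.117649 = 0.1176.

P = 0.1176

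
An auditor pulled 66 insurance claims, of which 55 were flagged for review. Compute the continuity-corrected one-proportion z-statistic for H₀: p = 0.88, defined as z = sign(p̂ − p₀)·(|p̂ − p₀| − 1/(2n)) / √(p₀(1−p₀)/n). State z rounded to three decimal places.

Sample proportion p̂ = 55/66 = 0.83333. p̂ − p₀ = -0.046667.
1/(2n) = 0.007576.
Corrected numerator: |-0.046667| − 0.007576 = 0.039091.
Null standard error: √(0.88·0.12/66) = √0.001600000 = 0.040000.
z = (−)0.039091/0.040000 = -0.977.

z = -0.977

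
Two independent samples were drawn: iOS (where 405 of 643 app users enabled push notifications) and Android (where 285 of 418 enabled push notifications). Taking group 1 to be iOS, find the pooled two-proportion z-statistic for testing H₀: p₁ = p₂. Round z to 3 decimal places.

z = -1.734

p̂₁ = 405/643 = 0.62986, p̂₂ = 285/418 = 0.68182.
Pooled p̂ = (405+285)/(643+418) = 690/1061 = 0.65033.
SE = √[p̂(1−p̂)(1/n₁+1/n₂)] = √[0.65033·0.34967·(1/643+1/418)] ≈ 0.029961.
z = (p̂₁ − p̂₂)/SE = (0.62986 − 0.68182)/0.029961 = -0.05196/0.029961 = -1.734.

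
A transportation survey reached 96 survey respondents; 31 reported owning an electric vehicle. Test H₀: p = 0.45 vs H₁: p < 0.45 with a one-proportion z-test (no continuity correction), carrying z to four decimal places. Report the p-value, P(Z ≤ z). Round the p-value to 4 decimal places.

Sample proportion p̂ = 31/96 = 0.32292.
Null standard error: √(0.45·0.55/96) = √0.002578125 = 0.050775.
z = (p̂ − p₀)/SE = (31/96 − 0.45)/0.050775 ≈ -2.5029.
From the standard normal, P(Z ≤ z) = 0.0062.

p-value = 0.0062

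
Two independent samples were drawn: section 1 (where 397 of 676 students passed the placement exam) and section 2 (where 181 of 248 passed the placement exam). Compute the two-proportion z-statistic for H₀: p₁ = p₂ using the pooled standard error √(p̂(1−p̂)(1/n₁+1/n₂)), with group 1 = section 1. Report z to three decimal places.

Sample proportions: p̂₁ = 397/676 = 0.58728 and p̂₂ = 181/248 = 0.72984.
Pooling: p̂ = 578/924 = 0.62554.
SE = √[p̂(1−p̂)(1/n₁+1/n₂)] = √[0.62554·0.37446·(1/676+1/248)] ≈ 0.035931.
z = (p̂₁ − p̂₂)/SE = (0.58728 − 0.72984)/0.035931 = -0.14256/0.035931 = -3.968.

z = -3.968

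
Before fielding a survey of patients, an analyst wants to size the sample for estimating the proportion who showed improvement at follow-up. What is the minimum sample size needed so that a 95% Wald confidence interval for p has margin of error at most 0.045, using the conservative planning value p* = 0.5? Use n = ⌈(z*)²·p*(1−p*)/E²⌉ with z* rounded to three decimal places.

The 95% critical value is z* = 1.960.
p*(1−p*) = 0.2500.
Required n before rounding: 3.841600 × 0.2500 / 0.045² = 474.272.
⌈474.272⌉ = 475.

n = 475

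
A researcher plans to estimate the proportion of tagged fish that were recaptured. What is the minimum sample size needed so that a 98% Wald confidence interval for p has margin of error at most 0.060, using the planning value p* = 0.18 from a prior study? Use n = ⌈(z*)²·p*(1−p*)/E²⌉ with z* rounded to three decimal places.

n = 222

The 98% critical value is z* = 2.326.
p*(1−p*) = 0.18·0.82 = 0.1476.
(z*)²·p*(1−p*)/E² = 5.410276·0.1476/0.003600 = 221.821.
⌈221.821⌉ = 222.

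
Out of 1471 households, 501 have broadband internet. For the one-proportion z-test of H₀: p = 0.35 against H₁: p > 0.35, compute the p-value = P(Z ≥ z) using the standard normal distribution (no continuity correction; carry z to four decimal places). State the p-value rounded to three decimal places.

Sample proportion p̂ = 501/1471 = 0.34058.
Under H₀, SE = √(p₀(1−p₀)/n) = √(0.35·0.65/1471) = √0.000154657 = 0.012436.
Test statistic (full precision, shown to 4 dp): z = (501/1471 − 0.35)/SE₀ ≈ -0.7571.
From the standard normal, P(Z ≥ z) = 0.776.

p-value = 0.776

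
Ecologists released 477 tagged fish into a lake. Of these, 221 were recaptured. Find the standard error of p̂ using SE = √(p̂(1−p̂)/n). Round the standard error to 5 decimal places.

SE = 0.02283

With x = 221 successes in n = 477, p̂ = 0.46331.
p̂(1−p̂) = 0.46331·0.53669 = 0.248654.
SE = √(0.248654/477) = √0.000521287 = 0.02283.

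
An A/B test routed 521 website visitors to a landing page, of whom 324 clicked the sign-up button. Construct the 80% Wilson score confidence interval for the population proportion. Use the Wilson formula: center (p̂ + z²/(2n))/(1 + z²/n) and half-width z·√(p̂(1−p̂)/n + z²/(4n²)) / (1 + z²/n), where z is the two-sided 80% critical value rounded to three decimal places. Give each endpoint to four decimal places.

Here p̂ = 324/521 = 0.62188 and z = 1.282 (z² = 1.643524).
1 + z²/n = 1.003155.
Center = (0.62188 + 0.001577)/1.003155 = 0.62150.
Radicand: p̂(1−p̂)/n + z²/(4n²) = 0.000451334 + 0.000001514 = 0.000452848.
Half-width = 1.282·√0.000452848/1.003155 = 0.02720.
Interval: 0.62150 ± 0.02720 → (0.5943, 0.6487).

(0.5943, 0.6487)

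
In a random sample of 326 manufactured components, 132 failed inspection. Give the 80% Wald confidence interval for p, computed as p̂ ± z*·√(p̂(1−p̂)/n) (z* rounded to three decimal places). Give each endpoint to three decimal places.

(0.370, 0.440)

Sample proportion p̂ = 132/326 = 0.40491.
Standard error of p̂: √(0.240958/326) = √0.000739133 = 0.027187.
z* = 1.282 at the 80% level.
Margin = 1.282·0.027187 = 0.03485.
CI: 0.40491 ± 0.03485 = (0.370, 0.440).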